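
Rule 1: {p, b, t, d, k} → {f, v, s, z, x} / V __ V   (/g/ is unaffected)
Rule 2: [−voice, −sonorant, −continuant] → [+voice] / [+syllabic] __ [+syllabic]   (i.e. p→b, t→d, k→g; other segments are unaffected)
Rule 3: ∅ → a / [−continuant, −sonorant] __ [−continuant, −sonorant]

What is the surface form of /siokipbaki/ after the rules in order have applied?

sioxipabaxi

Rule 1 (intervocalic spirantization): /k/ is a stop between vowels /o/ and /i/, so it spirantizes to the fricative [x]. /k/ is a stop between vowels /a/ and /i/, so it spirantizes to the fricative [x]. /siokipbaki/ → sioxipbaxi.
Rule 2 (intervocalic voicing): no segment meets the environment; /sioxipbaxi/ is unchanged.
Rule 3 (stop-cluster a-epenthesis): /p/ and /b/ form a stop–stop cluster, so [a] is inserted between them. /sioxipbaxi/ → sioxipabaxi.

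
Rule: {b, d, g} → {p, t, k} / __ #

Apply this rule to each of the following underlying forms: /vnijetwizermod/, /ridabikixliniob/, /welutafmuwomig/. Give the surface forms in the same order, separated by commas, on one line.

/vnijetwizermod/: /d/ is a voiced stop in word-final position, so it devoices to [t]. → [vnijetwizermot].
/ridabikixliniob/: /b/ is a voiced stop in word-final position, so it devoices to [p]. → [ridabikixliniop].
/welutafmuwomig/: /g/ is a voiced stop in word-final position, so it devoices to [k]. → [welutafmuwomik].

vnijetwizermot, ridabikixliniop, welutafmuwomik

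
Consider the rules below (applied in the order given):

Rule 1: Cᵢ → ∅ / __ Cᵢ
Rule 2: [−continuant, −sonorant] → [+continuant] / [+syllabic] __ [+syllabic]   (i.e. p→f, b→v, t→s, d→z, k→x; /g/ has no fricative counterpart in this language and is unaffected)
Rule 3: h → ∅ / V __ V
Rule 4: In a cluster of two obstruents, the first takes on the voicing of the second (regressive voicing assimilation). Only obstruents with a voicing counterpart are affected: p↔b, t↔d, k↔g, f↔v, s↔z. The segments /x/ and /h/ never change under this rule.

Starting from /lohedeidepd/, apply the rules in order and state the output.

loezeizebd

Rule 1 (degemination): no segment meets the environment; /lohedeidepd/ is unchanged.
Rule 2 (intervocalic spirantization): /d/ is a stop between vowels /e/ and /e/, so it spirantizes to the fricative [z]. /d/ is a stop between vowels /i/ and /e/, so it spirantizes to the fricative [z]. /lohedeidepd/ → lohezeizepd.
Rule 3 (intervocalic h-deletion): /h/ occurs between vowels /o/ and /e/, so it deletes. /lohezeizepd/ → loezeizepd.
Rule 4 (regressive voicing assimilation): /p/ precedes the voiced obstruent /d/, so it voices to [b] by assimilation. /loezeizepd/ → loezeizebd.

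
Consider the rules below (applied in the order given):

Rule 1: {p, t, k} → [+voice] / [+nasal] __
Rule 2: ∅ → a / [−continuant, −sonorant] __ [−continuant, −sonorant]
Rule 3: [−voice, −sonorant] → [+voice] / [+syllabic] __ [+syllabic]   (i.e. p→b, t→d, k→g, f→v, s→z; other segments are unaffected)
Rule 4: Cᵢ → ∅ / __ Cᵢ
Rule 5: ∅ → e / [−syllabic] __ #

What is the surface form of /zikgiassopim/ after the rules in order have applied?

Rule 1 (post-nasal voicing): no segment meets the environment; /zikgiassopim/ is unchanged.
Rule 2 (stop-cluster a-epenthesis): /k/ and /g/ form a stop–stop cluster, so [a] is inserted between them. /zikgiassopim/ → zikagiassopim.
Rule 3 (intervocalic voicing): /k/ is a voiceless obstruent between vowels /i/ and /a/, so it voices to [g]. /p/ is a voiceless obstruent between vowels /o/ and /i/, so it voices to [b]. /zikagiassopim/ → zigagiassobim.
Rule 4 (degemination): /ss/ is a geminate; the first /s/ deletes. /zigagiassobim/ → zigagiasobim.
Rule 5 (final e-epenthesis): the form ends in the consonant /m/, so [e] is inserted word-finally. /zigagiasobim/ → zigagiasobime.

zigagiasobime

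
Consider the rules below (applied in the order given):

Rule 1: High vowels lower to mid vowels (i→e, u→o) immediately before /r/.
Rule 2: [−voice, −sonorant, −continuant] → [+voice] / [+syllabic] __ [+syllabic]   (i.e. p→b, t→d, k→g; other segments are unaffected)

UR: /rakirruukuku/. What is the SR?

ragerruugugu

Rule 1 (pre-rhotic lowering): /i/ is a high vowel immediately before /r/, so it lowers to [e]. /rakirruukuku/ → rakerruukuku.
Rule 2 (intervocalic voicing): /k/ is a voiceless stop between vowels /a/ and /e/, so it voices to [g]. /k/ is a voiceless stop between vowels /u/ and /u/, so it voices to [g]. /k/ is a voiceless stop between vowels /u/ and /u/, so it voices to [g]. /rakerruukuku/ → ragerruugugu.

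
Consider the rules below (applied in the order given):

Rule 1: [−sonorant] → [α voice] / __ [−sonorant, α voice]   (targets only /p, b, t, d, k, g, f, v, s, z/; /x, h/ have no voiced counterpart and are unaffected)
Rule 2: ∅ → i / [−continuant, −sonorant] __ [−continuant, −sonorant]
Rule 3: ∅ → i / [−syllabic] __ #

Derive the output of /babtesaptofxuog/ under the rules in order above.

Rule 1 (regressive voicing assimilation): /b/ precedes the voiceless obstruent /t/, so it devoices to [p] by assimilation. /babtesaptofxuog/ → baptesaptofxuog.
Rule 2 (stop-cluster i-epenthesis): /p/ and /t/ form a stop–stop cluster, so [i] is inserted between them. /p/ and /t/ form a stop–stop cluster, so [i] is inserted between them. /baptesaptofxuog/ → bapitesapitofxuog.
Rule 3 (final i-epenthesis): the form ends in the consonant /g/, so [i] is inserted word-finally. /bapitesapitofxuog/ → bapitesapitofxuogi.

bapitesapitofxuogi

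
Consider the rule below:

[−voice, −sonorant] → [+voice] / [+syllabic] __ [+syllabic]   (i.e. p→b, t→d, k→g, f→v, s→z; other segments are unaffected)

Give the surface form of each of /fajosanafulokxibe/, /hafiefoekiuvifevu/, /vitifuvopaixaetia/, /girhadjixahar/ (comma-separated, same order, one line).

/fajosanafulokxibe/: /s/ is a voiceless obstruent between vowels /o/ and /a/, so it voices to [z]. /f/ is a voiceless obstruent between vowels /a/ and /u/, so it voices to [v]. → [fajozanavulokxibe].
/hafiefoekiuvifevu/: /f/ is a voiceless obstruent between vowels /a/ and /i/, so it voices to [v]. /f/ is a voiceless obstruent between vowels /e/ and /o/, so it voices to [v]. /k/ is a voiceless obstruent between vowels /e/ and /i/, so it voices to [g]. /f/ is a voiceless obstruent between vowels /i/ and /e/, so it voices to [v]. → [havievoegiuvivevu].
/vitifuvopaixaetia/: /t/ is a voiceless obstruent between vowels /i/ and /i/, so it voices to [d]. /f/ is a voiceless obstruent between vowels /i/ and /u/, so it voices to [v]. /p/ is a voiceless obstruent between vowels /o/ and /a/, so it voices to [b]. /t/ is a voiceless obstruent between vowels /e/ and /i/, so it voices to [d]. → [vidivuvobaixaedia].
/girhadjixahar/: the rule's environment is not met; surfaces unchanged as [girhadjixahar].

fajozanavulokxibe, havievoegiuvivevu, vidivuvobaixaedia, girhadjixahar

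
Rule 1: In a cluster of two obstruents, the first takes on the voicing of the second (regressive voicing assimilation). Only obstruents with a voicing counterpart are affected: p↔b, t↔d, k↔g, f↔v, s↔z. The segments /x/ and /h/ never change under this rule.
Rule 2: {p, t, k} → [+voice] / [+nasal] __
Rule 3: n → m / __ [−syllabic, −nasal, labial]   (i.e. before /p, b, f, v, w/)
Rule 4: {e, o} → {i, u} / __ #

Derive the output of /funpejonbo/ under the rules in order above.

Rule 1 (regressive voicing assimilation): no segment meets the environment; /funpejonbo/ is unchanged.
Rule 2 (post-nasal voicing): /p/ is a voiceless stop immediately after the nasal /n/, so it voices to [b]. /funpejonbo/ → funbejonbo.
Rule 3 (nasal place assimilation): /n/ precedes the labial consonant /b/, so it assimilates in place to [m]. /n/ precedes the labial consonant /b/, so it assimilates in place to [m]. /funbejonbo/ → fumbejombo.
Rule 4 (final vowel raising): /o/ is a mid vowel in word-final position, so it raises to [u]. /fumbejombo/ → fumbejombu.

fumbejombu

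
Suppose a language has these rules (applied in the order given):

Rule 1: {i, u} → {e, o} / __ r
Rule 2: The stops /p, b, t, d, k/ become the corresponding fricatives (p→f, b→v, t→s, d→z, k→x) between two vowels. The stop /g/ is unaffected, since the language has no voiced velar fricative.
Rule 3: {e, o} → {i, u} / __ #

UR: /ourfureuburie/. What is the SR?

oorforeuvorii

Rule 1 (pre-rhotic lowering): /u/ is a high vowel immediately before /r/, so it lowers to [o]. /u/ is a high vowel immediately before /r/, so it lowers to [o]. /u/ is a high vowel immediately before /r/, so it lowers to [o]. /ourfureuburie/ → oorforeuborie.
Rule 2 (intervocalic spirantization): /b/ is a stop between vowels /u/ and /o/, so it spirantizes to the fricative [v]. /oorforeuborie/ → oorforeuvorie.
Rule 3 (final vowel raising): /e/ is a mid vowel in word-final position, so it raises to [i]. /oorforeuvorie/ → oorforeuvorii.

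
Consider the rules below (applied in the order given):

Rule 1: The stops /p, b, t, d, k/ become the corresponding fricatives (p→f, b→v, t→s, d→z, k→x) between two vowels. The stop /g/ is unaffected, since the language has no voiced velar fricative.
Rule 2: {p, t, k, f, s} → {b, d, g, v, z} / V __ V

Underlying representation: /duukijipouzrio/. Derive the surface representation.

duuxijivouzrio

Rule 1 (intervocalic spirantization): /k/ is a stop between vowels /u/ and /i/, so it spirantizes to the fricative [x]. /p/ is a stop between vowels /i/ and /o/, so it spirantizes to the fricative [f]. /duukijipouzrio/ → duuxijifouzrio.
Rule 2 (intervocalic voicing): /f/ is a voiceless obstruent between vowels /i/ and /o/, so it voices to [v]. /duuxijifouzrio/ → duuxijivouzrio.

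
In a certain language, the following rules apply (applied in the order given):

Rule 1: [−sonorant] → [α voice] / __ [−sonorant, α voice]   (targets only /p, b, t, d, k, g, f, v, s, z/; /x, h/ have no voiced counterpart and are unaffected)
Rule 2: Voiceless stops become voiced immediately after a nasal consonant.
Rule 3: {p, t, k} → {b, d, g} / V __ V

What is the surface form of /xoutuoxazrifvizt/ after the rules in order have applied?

xouduoxazrivvist

Rule 1 (regressive voicing assimilation): /f/ precedes the voiced obstruent /v/, so it voices to [v] by assimilation. /z/ precedes the voiceless obstruent /t/, so it devoices to [s] by assimilation. /xoutuoxazrifvizt/ → xoutuoxazrivvist.
Rule 2 (post-nasal voicing): no segment meets the environment; /xoutuoxazrivvist/ is unchanged.
Rule 3 (intervocalic voicing): /t/ is a voiceless stop between vowels /u/ and /u/, so it voices to [d]. /xoutuoxazrivvist/ → xouduoxazrivvist.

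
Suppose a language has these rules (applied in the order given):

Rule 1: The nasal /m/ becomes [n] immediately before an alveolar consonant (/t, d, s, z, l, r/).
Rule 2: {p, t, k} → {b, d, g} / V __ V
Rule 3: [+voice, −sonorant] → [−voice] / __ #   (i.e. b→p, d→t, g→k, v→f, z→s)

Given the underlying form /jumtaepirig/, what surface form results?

Rule 1 (nasal place assimilation): /m/ precedes the alveolar consonant /t/, so it assimilates in place to [n]. /jumtaepirig/ → juntaepirig.
Rule 2 (intervocalic voicing): /p/ is a voiceless stop between vowels /e/ and /i/, so it voices to [b]. /juntaepirig/ → juntaebirig.
Rule 3 (final devoicing): /g/ is a voiced obstruent in word-final position, so it devoices to [k]. /juntaebirig/ → juntaebirik.

juntaebirik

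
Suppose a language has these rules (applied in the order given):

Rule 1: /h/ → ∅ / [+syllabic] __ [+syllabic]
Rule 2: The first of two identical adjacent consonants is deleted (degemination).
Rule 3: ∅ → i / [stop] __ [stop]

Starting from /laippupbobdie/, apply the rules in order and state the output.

Rule 1 (intervocalic h-deletion): no segment meets the environment; /laippupbobdie/ is unchanged.
Rule 2 (degemination): /pp/ is a geminate; the first /p/ deletes. /laippupbobdie/ → laipupbobdie.
Rule 3 (stop-cluster i-epenthesis): /p/ and /b/ form a stop–stop cluster, so [i] is inserted between them. /b/ and /d/ form a stop–stop cluster, so [i] is inserted between them. /laipupbobdie/ → laipupibobidie.

laipupibobidie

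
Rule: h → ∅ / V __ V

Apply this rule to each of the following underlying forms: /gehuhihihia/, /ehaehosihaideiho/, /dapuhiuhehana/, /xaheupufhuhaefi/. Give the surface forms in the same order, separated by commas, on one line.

geuiiia, eaeosiaideio, dapuiueana, xaeupufhuaefi

/gehuhihihia/: /h/ occurs between vowels /e/ and /u/, so it deletes. /h/ occurs between vowels /u/ and /i/, so it deletes. /h/ occurs between vowels /i/ and /i/, so it deletes. /h/ occurs between vowels /i/ and /i/, so it deletes. → [geuiiia].
/ehaehosihaideiho/: /h/ occurs between vowels /e/ and /a/, so it deletes. /h/ occurs between vowels /e/ and /o/, so it deletes. /h/ occurs between vowels /i/ and /a/, so it deletes. /h/ occurs between vowels /i/ and /o/, so it deletes. → [eaeosiaideio].
/dapuhiuhehana/: /h/ occurs between vowels /u/ and /i/, so it deletes. /h/ occurs between vowels /u/ and /e/, so it deletes. /h/ occurs between vowels /e/ and /a/, so it deletes. → [dapuiueana].
/xaheupufhuhaefi/: /h/ occurs between vowels /a/ and /e/, so it deletes. /h/ occurs between vowels /u/ and /a/, so it deletes. → [xaeupufhuaefi].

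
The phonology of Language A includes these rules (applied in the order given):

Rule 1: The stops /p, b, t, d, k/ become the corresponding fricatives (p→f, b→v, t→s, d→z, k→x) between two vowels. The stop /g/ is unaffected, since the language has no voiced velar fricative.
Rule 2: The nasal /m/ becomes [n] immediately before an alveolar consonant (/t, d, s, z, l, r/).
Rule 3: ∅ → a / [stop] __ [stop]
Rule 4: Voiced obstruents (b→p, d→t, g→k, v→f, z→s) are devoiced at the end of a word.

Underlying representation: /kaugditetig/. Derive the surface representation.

Rule 1 (intervocalic spirantization): /t/ is a stop between vowels /i/ and /e/, so it spirantizes to the fricative [s]. /t/ is a stop between vowels /e/ and /i/, so it spirantizes to the fricative [s]. /kaugditetig/ → kaugdisesig.
Rule 2 (nasal place assimilation): no segment meets the environment; /kaugdisesig/ is unchanged.
Rule 3 (stop-cluster a-epenthesis): /g/ and /d/ form a stop–stop cluster, so [a] is inserted between them. /kaugdisesig/ → kaugadisesig.
Rule 4 (final devoicing): /g/ is a voiced obstruent in word-final position, so it devoices to [k]. /kaugadisesig/ → kaugadisesik.

kaugadisesik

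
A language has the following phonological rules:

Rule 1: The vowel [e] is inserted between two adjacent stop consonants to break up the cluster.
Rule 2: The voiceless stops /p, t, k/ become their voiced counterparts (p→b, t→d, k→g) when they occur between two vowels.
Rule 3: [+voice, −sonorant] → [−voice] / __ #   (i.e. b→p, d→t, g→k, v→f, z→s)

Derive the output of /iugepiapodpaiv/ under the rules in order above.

Rule 1 (stop-cluster e-epenthesis): /d/ and /p/ form a stop–stop cluster, so [e] is inserted between them. /iugepiapodpaiv/ → iugepiapodepaiv.
Rule 2 (intervocalic voicing): /p/ is a voiceless stop between vowels /e/ and /i/, so it voices to [b]. /p/ is a voiceless stop between vowels /a/ and /o/, so it voices to [b]. /p/ is a voiceless stop between vowels /e/ and /a/, so it voices to [b]. /iugepiapodepaiv/ → iugebiabodebaiv.
Rule 3 (final devoicing): /v/ is a voiced obstruent in word-final position, so it devoices to [f]. /iugebiabodebaiv/ → iugebiabodebaif.

iugebiabodebaif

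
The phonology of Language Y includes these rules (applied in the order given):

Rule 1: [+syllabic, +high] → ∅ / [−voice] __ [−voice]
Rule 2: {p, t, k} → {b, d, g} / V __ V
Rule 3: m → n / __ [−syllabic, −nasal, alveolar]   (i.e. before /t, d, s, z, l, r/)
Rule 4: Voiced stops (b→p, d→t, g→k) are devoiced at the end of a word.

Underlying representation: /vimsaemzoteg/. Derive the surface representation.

Rule 1 (high vowel syncope): no segment meets the environment; /vimsaemzoteg/ is unchanged.
Rule 2 (intervocalic voicing): /t/ is a voiceless stop between vowels /o/ and /e/, so it voices to [d]. /vimsaemzoteg/ → vimsaemzodeg.
Rule 3 (nasal place assimilation): /m/ precedes the alveolar consonant /s/, so it assimilates in place to [n]. /m/ precedes the alveolar consonant /z/, so it assimilates in place to [n]. /vimsaemzodeg/ → vinsaenzodeg.
Rule 4 (final devoicing): /g/ is a voiced stop in word-final position, so it devoices to [k]. /vinsaenzodeg/ → vinsaenzodek.

vinsaenzodek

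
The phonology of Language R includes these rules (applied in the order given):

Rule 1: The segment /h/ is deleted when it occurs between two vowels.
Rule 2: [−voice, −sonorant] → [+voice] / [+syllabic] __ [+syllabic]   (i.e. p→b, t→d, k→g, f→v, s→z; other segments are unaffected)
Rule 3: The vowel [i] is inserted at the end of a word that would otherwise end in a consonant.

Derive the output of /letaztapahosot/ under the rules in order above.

Rule 1 (intervocalic h-deletion): /h/ occurs between vowels /a/ and /o/, so it deletes. /letaztapahosot/ → letaztapaosot.
Rule 2 (intervocalic voicing): /t/ is a voiceless obstruent between vowels /e/ and /a/, so it voices to [d]. /p/ is a voiceless obstruent between vowels /a/ and /a/, so it voices to [b]. /s/ is a voiceless obstruent between vowels /o/ and /o/, so it voices to [z]. /letaztapaosot/ → ledaztabaozot.
Rule 3 (final i-epenthesis): the form ends in the consonant /t/, so [i] is inserted word-finally. /ledaztabaozot/ → ledaztabaozoti.

ledaztabaozoti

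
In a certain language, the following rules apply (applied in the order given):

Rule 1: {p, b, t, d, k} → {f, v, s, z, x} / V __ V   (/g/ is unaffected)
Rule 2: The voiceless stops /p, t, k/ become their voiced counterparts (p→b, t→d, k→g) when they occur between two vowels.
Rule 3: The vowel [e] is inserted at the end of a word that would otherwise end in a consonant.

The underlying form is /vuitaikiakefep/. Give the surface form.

Rule 1 (intervocalic spirantization): /t/ is a stop between vowels /i/ and /a/, so it spirantizes to the fricative [s]. /k/ is a stop between vowels /i/ and /i/, so it spirantizes to the fricative [x]. /k/ is a stop between vowels /a/ and /e/, so it spirantizes to the fricative [x]. /vuitaikiakefep/ → vuisaixiaxefep.
Rule 2 (intervocalic voicing): no segment meets the environment; /vuisaixiaxefep/ is unchanged.
Rule 3 (final e-epenthesis): the form ends in the consonant /p/, so [e] is inserted word-finally. /vuisaixiaxefep/ → vuisaixiaxefepe.

vuisaixiaxefepe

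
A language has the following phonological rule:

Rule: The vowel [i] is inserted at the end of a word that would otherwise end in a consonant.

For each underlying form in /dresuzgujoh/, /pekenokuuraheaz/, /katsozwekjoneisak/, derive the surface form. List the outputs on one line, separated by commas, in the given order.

/dresuzgujoh/: the form ends in the consonant /h/, so [i] is inserted word-finally. → [dresuzgujohi].
/pekenokuuraheaz/: the form ends in the consonant /z/, so [i] is inserted word-finally. → [pekenokuuraheazi].
/katsozwekjoneisak/: the form ends in the consonant /k/, so [i] is inserted word-finally. → [katsozwekjoneisaki].

dresuzgujohi, pekenokuuraheazi, katsozwekjoneisaki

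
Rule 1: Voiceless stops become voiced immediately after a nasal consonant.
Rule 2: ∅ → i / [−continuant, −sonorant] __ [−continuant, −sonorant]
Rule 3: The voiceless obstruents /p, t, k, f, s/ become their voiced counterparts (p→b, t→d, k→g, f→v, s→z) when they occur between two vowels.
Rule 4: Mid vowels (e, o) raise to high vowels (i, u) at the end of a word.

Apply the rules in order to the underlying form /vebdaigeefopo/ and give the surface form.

Rule 1 (post-nasal voicing): no segment meets the environment; /vebdaigeefopo/ is unchanged.
Rule 2 (stop-cluster i-epenthesis): /b/ and /d/ form a stop–stop cluster, so [i] is inserted between them. /vebdaigeefopo/ → vebidaigeefopo.
Rule 3 (intervocalic voicing): /f/ is a voiceless obstruent between vowels /e/ and /o/, so it voices to [v]. /p/ is a voiceless obstruent between vowels /o/ and /o/, so it voices to [b]. /vebidaigeefopo/ → vebidaigeevobo.
Rule 4 (final vowel raising): /o/ is a mid vowel in word-final position, so it raises to [u]. /vebidaigeevobo/ → vebidaigeevobu.

vebidaigeevobu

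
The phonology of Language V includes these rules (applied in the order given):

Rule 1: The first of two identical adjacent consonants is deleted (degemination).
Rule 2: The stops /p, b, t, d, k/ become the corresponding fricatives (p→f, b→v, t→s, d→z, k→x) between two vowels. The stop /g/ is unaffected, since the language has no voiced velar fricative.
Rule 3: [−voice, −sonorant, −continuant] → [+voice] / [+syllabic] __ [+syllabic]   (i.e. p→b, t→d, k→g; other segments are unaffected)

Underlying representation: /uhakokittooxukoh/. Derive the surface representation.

uhaxoxisooxuxoh

Rule 1 (degemination): /tt/ is a geminate; the first /t/ deletes. /uhakokittooxukoh/ → uhakokitooxukoh.
Rule 2 (intervocalic spirantization): /k/ is a stop between vowels /a/ and /o/, so it spirantizes to the fricative [x]. /k/ is a stop between vowels /o/ and /i/, so it spirantizes to the fricative [x]. /t/ is a stop between vowels /i/ and /o/, so it spirantizes to the fricative [s]. /k/ is a stop between vowels /u/ and /o/, so it spirantizes to the fricative [x]. /uhakokitooxukoh/ → uhaxoxisooxuxoh.
Rule 3 (intervocalic voicing): no segment meets the environment; /uhaxoxisooxuxoh/ is unchanged.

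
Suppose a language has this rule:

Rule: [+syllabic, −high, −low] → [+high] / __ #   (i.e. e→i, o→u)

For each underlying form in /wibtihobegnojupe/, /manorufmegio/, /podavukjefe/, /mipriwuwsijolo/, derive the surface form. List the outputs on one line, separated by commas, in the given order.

/wibtihobegnojupe/: /e/ is a mid vowel in word-final position, so it raises to [i]. → [wibtihobegnojupi].
/manorufmegio/: /o/ is a mid vowel in word-final position, so it raises to [u]. → [manorufmegiu].
/podavukjefe/: /e/ is a mid vowel in word-final position, so it raises to [i]. → [podavukjefi].
/mipriwuwsijolo/: /o/ is a mid vowel in word-final position, so it raises to [u]. → [mipriwuwsijolu].

wibtihobegnojupi, manorufmegiu, podavukjefi, mipriwuwsijolu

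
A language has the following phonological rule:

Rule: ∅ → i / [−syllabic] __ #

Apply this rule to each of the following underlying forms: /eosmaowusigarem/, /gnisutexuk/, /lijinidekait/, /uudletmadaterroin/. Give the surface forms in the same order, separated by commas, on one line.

/eosmaowusigarem/: the form ends in the consonant /m/, so [i] is inserted word-finally. → [eosmaowusigaremi].
/gnisutexuk/: the form ends in the consonant /k/, so [i] is inserted word-finally. → [gnisutexuki].
/lijinidekait/: the form ends in the consonant /t/, so [i] is inserted word-finally. → [lijinidekaiti].
/uudletmadaterroin/: the form ends in the consonant /n/, so [i] is inserted word-finally. → [uudletmadaterroini].

eosmaowusigaremi, gnisutexuki, lijinidekaiti, uudletmadaterroini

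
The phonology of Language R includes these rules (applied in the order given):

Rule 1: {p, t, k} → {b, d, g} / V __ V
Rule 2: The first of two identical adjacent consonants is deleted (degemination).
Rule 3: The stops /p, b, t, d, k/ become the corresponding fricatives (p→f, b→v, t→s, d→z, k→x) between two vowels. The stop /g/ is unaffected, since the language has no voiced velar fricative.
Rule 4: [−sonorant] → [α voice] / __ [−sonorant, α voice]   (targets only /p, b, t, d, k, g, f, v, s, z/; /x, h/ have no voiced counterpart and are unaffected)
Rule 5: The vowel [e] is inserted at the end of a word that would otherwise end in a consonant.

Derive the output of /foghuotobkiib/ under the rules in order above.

Rule 1 (intervocalic voicing): /t/ is a voiceless stop between vowels /o/ and /o/, so it voices to [d]. /foghuotobkiib/ → foghuodobkiib.
Rule 2 (degemination): no segment meets the environment; /foghuodobkiib/ is unchanged.
Rule 3 (intervocalic spirantization): /d/ is a stop between vowels /o/ and /o/, so it spirantizes to the fricative [z]. /foghuodobkiib/ → foghuozobkiib.
Rule 4 (regressive voicing assimilation): /g/ precedes the voiceless obstruent /h/, so it devoices to [k] by assimilation. /b/ precedes the voiceless obstruent /k/, so it devoices to [p] by assimilation. /foghuozobkiib/ → fokhuozopkiib.
Rule 5 (final e-epenthesis): the form ends in the consonant /b/, so [e] is inserted word-finally. /fokhuozopkiib/ → fokhuozopkiibe.

fokhuozopkiibe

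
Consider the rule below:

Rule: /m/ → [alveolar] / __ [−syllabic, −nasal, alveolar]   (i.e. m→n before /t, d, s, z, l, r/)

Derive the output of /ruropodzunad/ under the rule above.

ruropodzunad

No segment of /ruropodzunad/ meets the structural description of the rule, so the form surfaces unchanged.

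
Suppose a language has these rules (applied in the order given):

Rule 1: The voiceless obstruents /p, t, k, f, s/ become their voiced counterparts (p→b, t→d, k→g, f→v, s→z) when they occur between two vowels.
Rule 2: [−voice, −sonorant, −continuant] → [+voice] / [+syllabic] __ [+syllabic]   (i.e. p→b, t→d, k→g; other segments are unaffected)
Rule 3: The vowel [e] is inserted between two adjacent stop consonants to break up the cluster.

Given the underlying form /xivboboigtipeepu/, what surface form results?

xivboboigetibeebu

Rule 1 (intervocalic voicing): /p/ is a voiceless obstruent between vowels /i/ and /e/, so it voices to [b]. /p/ is a voiceless obstruent between vowels /e/ and /u/, so it voices to [b]. /xivboboigtipeepu/ → xivboboigtibeebu.
Rule 2 (intervocalic voicing): no segment meets the environment; /xivboboigtibeebu/ is unchanged.
Rule 3 (stop-cluster e-epenthesis): /g/ and /t/ form a stop–stop cluster, so [e] is inserted between them. /xivboboigtibeebu/ → xivboboigetibeebu.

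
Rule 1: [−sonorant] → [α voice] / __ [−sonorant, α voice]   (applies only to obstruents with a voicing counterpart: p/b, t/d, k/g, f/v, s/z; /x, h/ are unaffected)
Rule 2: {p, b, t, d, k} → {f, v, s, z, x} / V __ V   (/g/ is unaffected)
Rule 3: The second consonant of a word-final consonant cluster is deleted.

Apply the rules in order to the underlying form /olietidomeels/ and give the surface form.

oliesizomeel

Rule 1 (regressive voicing assimilation): no segment meets the environment; /olietidomeels/ is unchanged.
Rule 2 (intervocalic spirantization): /t/ is a stop between vowels /e/ and /i/, so it spirantizes to the fricative [s]. /d/ is a stop between vowels /i/ and /o/, so it spirantizes to the fricative [z]. /olietidomeels/ → oliesizomeels.
Rule 3 (final cluster simplification): /s/ is the second consonant of a word-final cluster /ls/, so it deletes. /oliesizomeels/ → oliesizomeel.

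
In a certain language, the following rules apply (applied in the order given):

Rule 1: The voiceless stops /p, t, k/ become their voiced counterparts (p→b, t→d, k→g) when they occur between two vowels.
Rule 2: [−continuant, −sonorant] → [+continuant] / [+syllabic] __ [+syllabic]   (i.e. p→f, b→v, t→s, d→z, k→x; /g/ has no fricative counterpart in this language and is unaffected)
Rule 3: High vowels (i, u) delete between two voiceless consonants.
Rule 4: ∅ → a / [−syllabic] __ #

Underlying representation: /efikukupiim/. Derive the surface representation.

efiguguviima

Rule 1 (intervocalic voicing): /k/ is a voiceless stop between vowels /i/ and /u/, so it voices to [g]. /k/ is a voiceless stop between vowels /u/ and /u/, so it voices to [g]. /p/ is a voiceless stop between vowels /u/ and /i/, so it voices to [b]. /efikukupiim/ → efigugubiim.
Rule 2 (intervocalic spirantization): /b/ is a stop between vowels /u/ and /i/, so it spirantizes to the fricative [v]. /efigugubiim/ → efiguguviim.
Rule 3 (high vowel syncope): no segment meets the environment; /efiguguviim/ is unchanged.
Rule 4 (final a-epenthesis): the form ends in the consonant /m/, so [a] is inserted word-finally. /efiguguviim/ → efiguguviima.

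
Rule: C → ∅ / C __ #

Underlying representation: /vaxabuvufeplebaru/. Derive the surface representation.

No segment of /vaxabuvufeplebaru/ meets the structural description of the rule, so the form surfaces unchanged.

vaxabuvufeplebaru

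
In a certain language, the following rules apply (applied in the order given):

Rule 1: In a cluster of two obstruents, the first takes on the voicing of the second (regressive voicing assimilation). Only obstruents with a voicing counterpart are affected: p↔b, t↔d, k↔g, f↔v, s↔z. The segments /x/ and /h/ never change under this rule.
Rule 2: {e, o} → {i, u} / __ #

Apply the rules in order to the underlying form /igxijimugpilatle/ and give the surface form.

ikxijimukpilatli

Rule 1 (regressive voicing assimilation): /g/ precedes the voiceless obstruent /x/, so it devoices to [k] by assimilation. /g/ precedes the voiceless obstruent /p/, so it devoices to [k] by assimilation. /igxijimugpilatle/ → ikxijimukpilatle.
Rule 2 (final vowel raising): /e/ is a mid vowel in word-final position, so it raises to [i]. /ikxijimukpilatle/ → ikxijimukpilatli.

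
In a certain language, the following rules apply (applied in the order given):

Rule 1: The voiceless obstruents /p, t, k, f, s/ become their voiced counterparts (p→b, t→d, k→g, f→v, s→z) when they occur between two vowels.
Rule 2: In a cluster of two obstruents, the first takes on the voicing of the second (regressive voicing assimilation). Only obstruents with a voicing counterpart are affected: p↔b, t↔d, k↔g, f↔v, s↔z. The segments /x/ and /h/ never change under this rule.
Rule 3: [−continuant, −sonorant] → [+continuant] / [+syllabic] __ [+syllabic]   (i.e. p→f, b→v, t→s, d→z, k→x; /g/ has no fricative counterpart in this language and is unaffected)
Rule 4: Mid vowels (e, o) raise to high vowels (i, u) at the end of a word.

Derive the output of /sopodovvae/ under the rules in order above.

Rule 1 (intervocalic voicing): /p/ is a voiceless obstruent between vowels /o/ and /o/, so it voices to [b]. /sopodovvae/ → sobodovvae.
Rule 2 (regressive voicing assimilation): no segment meets the environment; /sobodovvae/ is unchanged.
Rule 3 (intervocalic spirantization): /b/ is a stop between vowels /o/ and /o/, so it spirantizes to the fricative [v]. /d/ is a stop between vowels /o/ and /o/, so it spirantizes to the fricative [z]. /sobodovvae/ → sovozovvae.
Rule 4 (final vowel raising): /e/ is a mid vowel in word-final position, so it raises to [i]. /sovozovvae/ → sovozovvai.

sovozovvai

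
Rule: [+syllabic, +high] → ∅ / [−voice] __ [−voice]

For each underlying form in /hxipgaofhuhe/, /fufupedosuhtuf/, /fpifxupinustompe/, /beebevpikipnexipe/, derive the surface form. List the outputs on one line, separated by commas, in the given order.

/hxipgaofhuhe/: /i/ is a high vowel flanked by voiceless consonants /x/ and /p/, so it deletes. /u/ is a high vowel flanked by voiceless consonants /h/ and /h/, so it deletes. → [hxpgaofhhe].
/fufupedosuhtuf/: /u/ is a high vowel flanked by voiceless consonants /f/ and /f/, so it deletes. /u/ is a high vowel flanked by voiceless consonants /f/ and /p/, so it deletes. /u/ is a high vowel flanked by voiceless consonants /s/ and /h/, so it deletes. /u/ is a high vowel flanked by voiceless consonants /t/ and /f/, so it deletes. → [ffpedoshtf].
/fpifxupinustompe/: /i/ is a high vowel flanked by voiceless consonants /p/ and /f/, so it deletes. /u/ is a high vowel flanked by voiceless consonants /x/ and /p/, so it deletes. → [fpfxpinustompe].
/beebevpikipnexipe/: /i/ is a high vowel flanked by voiceless consonants /p/ and /k/, so it deletes. /i/ is a high vowel flanked by voiceless consonants /k/ and /p/, so it deletes. /i/ is a high vowel flanked by voiceless consonants /x/ and /p/, so it deletes. → [beebevpkpnexpe].

hxpgaofhhe, ffpedoshtf, fpfxpinustompe, beebevpkpnexpe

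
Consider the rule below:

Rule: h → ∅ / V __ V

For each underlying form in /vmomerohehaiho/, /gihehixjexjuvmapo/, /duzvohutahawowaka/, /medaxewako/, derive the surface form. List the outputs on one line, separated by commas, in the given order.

vmomeroeaio, gieixjexjuvmapo, duzvoutaawowaka, medaxewako

/vmomerohehaiho/: /h/ occurs between vowels /o/ and /e/, so it deletes. /h/ occurs between vowels /e/ and /a/, so it deletes. /h/ occurs between vowels /i/ and /o/, so it deletes. → [vmomeroeaio].
/gihehixjexjuvmapo/: /h/ occurs between vowels /i/ and /e/, so it deletes. /h/ occurs between vowels /e/ and /i/, so it deletes. → [gieixjexjuvmapo].
/duzvohutahawowaka/: /h/ occurs between vowels /o/ and /u/, so it deletes. /h/ occurs between vowels /a/ and /a/, so it deletes. → [duzvoutaawowaka].
/medaxewako/: the rule's environment is not met; surfaces unchanged as [medaxewako].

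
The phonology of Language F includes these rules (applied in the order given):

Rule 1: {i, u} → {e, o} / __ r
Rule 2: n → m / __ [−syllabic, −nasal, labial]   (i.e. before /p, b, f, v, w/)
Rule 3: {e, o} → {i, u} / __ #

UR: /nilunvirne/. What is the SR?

nilumverni

Rule 1 (pre-rhotic lowering): /i/ is a high vowel immediately before /r/, so it lowers to [e]. /nilunvirne/ → nilunverne.
Rule 2 (nasal place assimilation): /n/ precedes the labial consonant /v/, so it assimilates in place to [m]. /nilunverne/ → nilumverne.
Rule 3 (final vowel raising): /e/ is a mid vowel in word-final position, so it raises to [i]. /nilumverne/ → nilumverni.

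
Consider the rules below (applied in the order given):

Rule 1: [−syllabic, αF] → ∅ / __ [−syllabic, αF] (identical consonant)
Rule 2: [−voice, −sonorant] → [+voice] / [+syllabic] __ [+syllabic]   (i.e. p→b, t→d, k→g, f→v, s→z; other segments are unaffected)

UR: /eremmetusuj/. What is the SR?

eremeduzuj

Rule 1 (degemination): /mm/ is a geminate; the first /m/ deletes. /eremmetusuj/ → eremetusuj.
Rule 2 (intervocalic voicing): /t/ is a voiceless obstruent between vowels /e/ and /u/, so it voices to [d]. /s/ is a voiceless obstruent between vowels /u/ and /u/, so it voices to [z]. /eremetusuj/ → eremeduzuj.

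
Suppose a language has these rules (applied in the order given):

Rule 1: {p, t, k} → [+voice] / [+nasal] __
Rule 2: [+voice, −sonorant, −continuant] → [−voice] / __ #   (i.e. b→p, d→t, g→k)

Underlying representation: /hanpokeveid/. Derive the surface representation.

Rule 1 (post-nasal voicing): /p/ is a voiceless stop immediately after the nasal /n/, so it voices to [b]. /hanpokeveid/ → hanbokeveid.
Rule 2 (final devoicing): /d/ is a voiced stop in word-final position, so it devoices to [t]. /hanbokeveid/ → hanbokeveit.

hanbokeveit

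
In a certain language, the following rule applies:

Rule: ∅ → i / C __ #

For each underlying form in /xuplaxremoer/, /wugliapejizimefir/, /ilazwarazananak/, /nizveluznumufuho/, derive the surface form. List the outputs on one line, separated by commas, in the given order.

xuplaxremoeri, wugliapejizimefiri, ilazwarazananaki, nizveluznumufuho

/xuplaxremoer/: the form ends in the consonant /r/, so [i] is inserted word-finally. → [xuplaxremoeri].
/wugliapejizimefir/: the form ends in the consonant /r/, so [i] is inserted word-finally. → [wugliapejizimefiri].
/ilazwarazananak/: the form ends in the consonant /k/, so [i] is inserted word-finally. → [ilazwarazananaki].
/nizveluznumufuho/: the rule's environment is not met; surfaces unchanged as [nizveluznumufuho].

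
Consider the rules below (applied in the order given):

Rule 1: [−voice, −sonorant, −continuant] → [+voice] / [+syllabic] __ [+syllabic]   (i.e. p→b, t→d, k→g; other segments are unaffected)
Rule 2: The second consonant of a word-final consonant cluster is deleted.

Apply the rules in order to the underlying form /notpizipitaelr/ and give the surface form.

notpizibidael

Rule 1 (intervocalic voicing): /p/ is a voiceless stop between vowels /i/ and /i/, so it voices to [b]. /t/ is a voiceless stop between vowels /i/ and /a/, so it voices to [d]. /notpizipitaelr/ → notpizibidaelr.
Rule 2 (final cluster simplification): /r/ is the second consonant of a word-final cluster /lr/, so it deletes. /notpizibidaelr/ → notpizibidael.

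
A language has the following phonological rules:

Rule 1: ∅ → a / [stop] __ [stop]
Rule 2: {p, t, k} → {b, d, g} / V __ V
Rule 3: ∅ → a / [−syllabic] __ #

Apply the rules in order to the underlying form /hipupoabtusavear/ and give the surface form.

hibuboabadusaveara

Rule 1 (stop-cluster a-epenthesis): /b/ and /t/ form a stop–stop cluster, so [a] is inserted between them. /hipupoabtusavear/ → hipupoabatusavear.
Rule 2 (intervocalic voicing): /p/ is a voiceless stop between vowels /i/ and /u/, so it voices to [b]. /p/ is a voiceless stop between vowels /u/ and /o/, so it voices to [b]. /t/ is a voiceless stop between vowels /a/ and /u/, so it voices to [d]. /hipupoabatusavear/ → hibuboabadusavear.
Rule 3 (final a-epenthesis): the form ends in the consonant /r/, so [a] is inserted word-finally. /hibuboabadusavear/ → hibuboabadusaveara.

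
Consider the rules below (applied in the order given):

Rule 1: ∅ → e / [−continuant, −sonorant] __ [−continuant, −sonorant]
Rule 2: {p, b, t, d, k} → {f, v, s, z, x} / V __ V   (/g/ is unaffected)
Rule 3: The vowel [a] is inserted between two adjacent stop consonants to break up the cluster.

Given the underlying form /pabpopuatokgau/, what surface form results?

pavefofuasoxegau

Rule 1 (stop-cluster e-epenthesis): /b/ and /p/ form a stop–stop cluster, so [e] is inserted between them. /k/ and /g/ form a stop–stop cluster, so [e] is inserted between them. /pabpopuatokgau/ → pabepopuatokegau.
Rule 2 (intervocalic spirantization): /b/ is a stop between vowels /a/ and /e/, so it spirantizes to the fricative [v]. /p/ is a stop between vowels /e/ and /o/, so it spirantizes to the fricative [f]. /p/ is a stop between vowels /o/ and /u/, so it spirantizes to the fricative [f]. /t/ is a stop between vowels /a/ and /o/, so it spirantizes to the fricative [s]. /k/ is a stop between vowels /o/ and /e/, so it spirantizes to the fricative [x]. /pabepopuatokegau/ → pavefofuasoxegau.
Rule 3 (stop-cluster a-epenthesis): no segment meets the environment; /pavefofuasoxegau/ is unchanged.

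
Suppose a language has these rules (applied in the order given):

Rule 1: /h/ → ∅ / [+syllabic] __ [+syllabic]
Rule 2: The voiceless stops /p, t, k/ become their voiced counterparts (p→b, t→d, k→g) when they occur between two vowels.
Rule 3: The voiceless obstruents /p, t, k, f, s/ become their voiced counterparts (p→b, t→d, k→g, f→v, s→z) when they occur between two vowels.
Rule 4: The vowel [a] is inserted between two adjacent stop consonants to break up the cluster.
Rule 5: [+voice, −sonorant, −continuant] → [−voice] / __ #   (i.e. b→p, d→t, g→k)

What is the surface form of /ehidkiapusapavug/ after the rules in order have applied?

eidakiabuzabavuk

Rule 1 (intervocalic h-deletion): /h/ occurs between vowels /e/ and /i/, so it deletes. /ehidkiapusapavug/ → eidkiapusapavug.
Rule 2 (intervocalic voicing): /p/ is a voiceless stop between vowels /a/ and /u/, so it voices to [b]. /p/ is a voiceless stop between vowels /a/ and /a/, so it voices to [b]. /eidkiapusapavug/ → eidkiabusabavug.
Rule 3 (intervocalic voicing): /s/ is a voiceless obstruent between vowels /u/ and /a/, so it voices to [z]. /eidkiabusabavug/ → eidkiabuzabavug.
Rule 4 (stop-cluster a-epenthesis): /d/ and /k/ form a stop–stop cluster, so [a] is inserted between them. /eidkiabuzabavug/ → eidakiabuzabavug.
Rule 5 (final devoicing): /g/ is a voiced stop in word-final position, so it devoices to [k]. /eidakiabuzabavug/ → eidakiabuzabavuk.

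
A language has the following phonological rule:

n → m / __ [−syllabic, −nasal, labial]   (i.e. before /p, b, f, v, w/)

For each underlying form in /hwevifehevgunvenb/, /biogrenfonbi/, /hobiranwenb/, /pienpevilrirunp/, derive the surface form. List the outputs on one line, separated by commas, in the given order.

hwevifehevgumvemb, biogremfombi, hobiramwemb, piempevilrirump

/hwevifehevgunvenb/: /n/ precedes the labial consonant /v/, so it assimilates in place to [m]. /n/ precedes the labial consonant /b/, so it assimilates in place to [m]. → [hwevifehevgumvemb].
/biogrenfonbi/: /n/ precedes the labial consonant /f/, so it assimilates in place to [m]. /n/ precedes the labial consonant /b/, so it assimilates in place to [m]. → [biogremfombi].
/hobiranwenb/: /n/ precedes the labial consonant /w/, so it assimilates in place to [m]. /n/ precedes the labial consonant /b/, so it assimilates in place to [m]. → [hobiramwemb].
/pienpevilrirunp/: /n/ precedes the labial consonant /p/, so it assimilates in place to [m]. /n/ precedes the labial consonant /p/, so it assimilates in place to [m]. → [piempevilrirump].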